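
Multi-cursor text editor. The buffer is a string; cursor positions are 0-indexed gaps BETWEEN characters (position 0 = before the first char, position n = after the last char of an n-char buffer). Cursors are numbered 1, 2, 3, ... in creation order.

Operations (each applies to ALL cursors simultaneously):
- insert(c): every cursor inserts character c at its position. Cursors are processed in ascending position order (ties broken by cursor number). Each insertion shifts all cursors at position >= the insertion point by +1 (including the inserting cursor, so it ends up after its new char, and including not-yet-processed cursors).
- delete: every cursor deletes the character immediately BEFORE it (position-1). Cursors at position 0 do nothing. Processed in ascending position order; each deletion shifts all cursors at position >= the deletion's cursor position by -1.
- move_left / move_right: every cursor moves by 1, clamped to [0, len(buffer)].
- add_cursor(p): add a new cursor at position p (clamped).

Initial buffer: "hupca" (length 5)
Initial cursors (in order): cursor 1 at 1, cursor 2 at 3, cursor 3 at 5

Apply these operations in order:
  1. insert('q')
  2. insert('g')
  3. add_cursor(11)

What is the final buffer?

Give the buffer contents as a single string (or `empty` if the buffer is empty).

Answer: hqgupqgcaqg

Derivation:
After op 1 (insert('q')): buffer="hqupqcaq" (len 8), cursors c1@2 c2@5 c3@8, authorship .1..2..3
After op 2 (insert('g')): buffer="hqgupqgcaqg" (len 11), cursors c1@3 c2@7 c3@11, authorship .11..22..33
After op 3 (add_cursor(11)): buffer="hqgupqgcaqg" (len 11), cursors c1@3 c2@7 c3@11 c4@11, authorship .11..22..33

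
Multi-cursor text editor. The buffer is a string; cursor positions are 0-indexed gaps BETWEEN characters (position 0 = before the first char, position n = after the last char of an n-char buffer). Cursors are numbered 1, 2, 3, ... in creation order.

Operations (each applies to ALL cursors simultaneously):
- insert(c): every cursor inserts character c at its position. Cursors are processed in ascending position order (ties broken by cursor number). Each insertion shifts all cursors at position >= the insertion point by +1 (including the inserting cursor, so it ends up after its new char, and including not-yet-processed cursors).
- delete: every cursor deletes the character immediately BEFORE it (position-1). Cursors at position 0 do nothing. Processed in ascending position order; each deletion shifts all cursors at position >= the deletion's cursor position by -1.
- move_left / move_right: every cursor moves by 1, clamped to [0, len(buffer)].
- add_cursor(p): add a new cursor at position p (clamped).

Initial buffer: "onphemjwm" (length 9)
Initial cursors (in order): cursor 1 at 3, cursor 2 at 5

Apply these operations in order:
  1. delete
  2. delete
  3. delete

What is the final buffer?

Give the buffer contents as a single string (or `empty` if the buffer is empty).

After op 1 (delete): buffer="onhmjwm" (len 7), cursors c1@2 c2@3, authorship .......
After op 2 (delete): buffer="omjwm" (len 5), cursors c1@1 c2@1, authorship .....
After op 3 (delete): buffer="mjwm" (len 4), cursors c1@0 c2@0, authorship ....

Answer: mjwm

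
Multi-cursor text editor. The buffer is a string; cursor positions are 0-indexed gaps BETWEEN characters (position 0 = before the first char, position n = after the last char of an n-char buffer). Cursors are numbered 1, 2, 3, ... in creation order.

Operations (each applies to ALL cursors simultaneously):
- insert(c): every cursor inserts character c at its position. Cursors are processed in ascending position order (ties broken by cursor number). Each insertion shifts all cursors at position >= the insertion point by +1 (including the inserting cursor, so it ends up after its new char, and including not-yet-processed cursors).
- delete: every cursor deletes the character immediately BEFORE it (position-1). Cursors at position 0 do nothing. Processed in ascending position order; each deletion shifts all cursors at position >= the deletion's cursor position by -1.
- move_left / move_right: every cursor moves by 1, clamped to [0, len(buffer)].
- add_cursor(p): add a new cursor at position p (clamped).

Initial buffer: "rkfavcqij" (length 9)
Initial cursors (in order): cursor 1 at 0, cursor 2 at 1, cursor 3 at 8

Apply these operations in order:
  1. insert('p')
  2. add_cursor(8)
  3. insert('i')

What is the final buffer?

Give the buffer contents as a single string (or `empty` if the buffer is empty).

Answer: pirpikfavciqipij

Derivation:
After op 1 (insert('p')): buffer="prpkfavcqipj" (len 12), cursors c1@1 c2@3 c3@11, authorship 1.2.......3.
After op 2 (add_cursor(8)): buffer="prpkfavcqipj" (len 12), cursors c1@1 c2@3 c4@8 c3@11, authorship 1.2.......3.
After op 3 (insert('i')): buffer="pirpikfavciqipij" (len 16), cursors c1@2 c2@5 c4@11 c3@15, authorship 11.22.....4..33.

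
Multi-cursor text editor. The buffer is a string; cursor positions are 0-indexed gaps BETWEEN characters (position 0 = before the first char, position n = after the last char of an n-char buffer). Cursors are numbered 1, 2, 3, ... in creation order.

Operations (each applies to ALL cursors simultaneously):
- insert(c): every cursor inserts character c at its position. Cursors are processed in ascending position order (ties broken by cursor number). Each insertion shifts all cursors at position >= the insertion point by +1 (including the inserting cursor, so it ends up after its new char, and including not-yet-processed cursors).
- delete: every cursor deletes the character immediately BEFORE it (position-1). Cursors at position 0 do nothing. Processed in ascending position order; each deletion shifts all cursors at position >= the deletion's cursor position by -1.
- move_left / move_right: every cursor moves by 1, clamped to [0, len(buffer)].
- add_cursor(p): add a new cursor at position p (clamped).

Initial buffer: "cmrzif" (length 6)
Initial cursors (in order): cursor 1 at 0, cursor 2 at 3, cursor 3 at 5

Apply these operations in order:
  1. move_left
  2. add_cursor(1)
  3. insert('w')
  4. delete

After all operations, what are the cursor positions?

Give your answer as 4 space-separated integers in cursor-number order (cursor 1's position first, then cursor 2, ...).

Answer: 0 2 4 1

Derivation:
After op 1 (move_left): buffer="cmrzif" (len 6), cursors c1@0 c2@2 c3@4, authorship ......
After op 2 (add_cursor(1)): buffer="cmrzif" (len 6), cursors c1@0 c4@1 c2@2 c3@4, authorship ......
After op 3 (insert('w')): buffer="wcwmwrzwif" (len 10), cursors c1@1 c4@3 c2@5 c3@8, authorship 1.4.2..3..
After op 4 (delete): buffer="cmrzif" (len 6), cursors c1@0 c4@1 c2@2 c3@4, authorship ......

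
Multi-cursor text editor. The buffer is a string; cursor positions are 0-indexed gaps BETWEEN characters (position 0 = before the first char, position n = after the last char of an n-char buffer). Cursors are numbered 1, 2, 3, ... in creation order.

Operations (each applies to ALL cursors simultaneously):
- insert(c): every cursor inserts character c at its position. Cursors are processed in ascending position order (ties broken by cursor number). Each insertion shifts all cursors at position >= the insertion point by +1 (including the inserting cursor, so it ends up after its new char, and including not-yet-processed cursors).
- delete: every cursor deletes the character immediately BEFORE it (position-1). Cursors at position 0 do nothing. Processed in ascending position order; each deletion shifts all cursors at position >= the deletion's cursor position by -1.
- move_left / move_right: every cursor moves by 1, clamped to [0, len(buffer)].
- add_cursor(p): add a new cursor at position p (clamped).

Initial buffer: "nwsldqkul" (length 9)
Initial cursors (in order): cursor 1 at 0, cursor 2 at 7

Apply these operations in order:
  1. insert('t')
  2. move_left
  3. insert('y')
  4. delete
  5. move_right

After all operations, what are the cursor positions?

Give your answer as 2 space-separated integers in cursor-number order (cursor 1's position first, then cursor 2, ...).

After op 1 (insert('t')): buffer="tnwsldqktul" (len 11), cursors c1@1 c2@9, authorship 1.......2..
After op 2 (move_left): buffer="tnwsldqktul" (len 11), cursors c1@0 c2@8, authorship 1.......2..
After op 3 (insert('y')): buffer="ytnwsldqkytul" (len 13), cursors c1@1 c2@10, authorship 11.......22..
After op 4 (delete): buffer="tnwsldqktul" (len 11), cursors c1@0 c2@8, authorship 1.......2..
After op 5 (move_right): buffer="tnwsldqktul" (len 11), cursors c1@1 c2@9, authorship 1.......2..

Answer: 1 9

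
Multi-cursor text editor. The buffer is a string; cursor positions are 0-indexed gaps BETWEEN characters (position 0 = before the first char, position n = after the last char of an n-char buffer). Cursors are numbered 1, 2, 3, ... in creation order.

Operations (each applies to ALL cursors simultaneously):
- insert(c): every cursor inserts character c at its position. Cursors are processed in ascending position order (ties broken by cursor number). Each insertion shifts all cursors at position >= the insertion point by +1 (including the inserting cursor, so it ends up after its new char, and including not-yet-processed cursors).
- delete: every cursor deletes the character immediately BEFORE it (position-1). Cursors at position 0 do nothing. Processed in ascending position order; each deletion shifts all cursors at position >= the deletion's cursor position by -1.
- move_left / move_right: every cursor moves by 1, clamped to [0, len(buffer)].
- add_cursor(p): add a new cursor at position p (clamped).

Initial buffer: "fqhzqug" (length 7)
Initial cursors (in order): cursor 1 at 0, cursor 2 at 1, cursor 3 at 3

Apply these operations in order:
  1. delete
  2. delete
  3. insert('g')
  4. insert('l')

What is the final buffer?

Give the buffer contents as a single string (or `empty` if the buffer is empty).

After op 1 (delete): buffer="qzqug" (len 5), cursors c1@0 c2@0 c3@1, authorship .....
After op 2 (delete): buffer="zqug" (len 4), cursors c1@0 c2@0 c3@0, authorship ....
After op 3 (insert('g')): buffer="gggzqug" (len 7), cursors c1@3 c2@3 c3@3, authorship 123....
After op 4 (insert('l')): buffer="ggglllzqug" (len 10), cursors c1@6 c2@6 c3@6, authorship 123123....

Answer: ggglllzqug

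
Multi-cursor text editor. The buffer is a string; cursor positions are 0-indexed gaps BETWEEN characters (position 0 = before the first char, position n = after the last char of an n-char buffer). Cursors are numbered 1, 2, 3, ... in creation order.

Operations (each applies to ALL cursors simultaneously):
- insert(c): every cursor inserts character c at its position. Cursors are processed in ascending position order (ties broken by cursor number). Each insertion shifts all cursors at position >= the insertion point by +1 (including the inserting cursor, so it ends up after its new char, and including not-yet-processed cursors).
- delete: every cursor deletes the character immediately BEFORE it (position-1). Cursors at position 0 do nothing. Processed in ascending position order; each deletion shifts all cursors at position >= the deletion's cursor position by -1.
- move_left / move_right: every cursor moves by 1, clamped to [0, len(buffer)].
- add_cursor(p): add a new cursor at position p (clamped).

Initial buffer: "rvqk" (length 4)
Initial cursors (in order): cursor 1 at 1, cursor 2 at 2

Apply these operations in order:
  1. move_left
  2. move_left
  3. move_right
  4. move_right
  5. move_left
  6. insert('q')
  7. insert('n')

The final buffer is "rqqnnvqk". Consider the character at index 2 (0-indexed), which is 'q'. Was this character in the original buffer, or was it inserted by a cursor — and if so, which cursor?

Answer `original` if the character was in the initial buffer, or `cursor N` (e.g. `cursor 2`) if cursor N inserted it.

Answer: cursor 2

Derivation:
After op 1 (move_left): buffer="rvqk" (len 4), cursors c1@0 c2@1, authorship ....
After op 2 (move_left): buffer="rvqk" (len 4), cursors c1@0 c2@0, authorship ....
After op 3 (move_right): buffer="rvqk" (len 4), cursors c1@1 c2@1, authorship ....
After op 4 (move_right): buffer="rvqk" (len 4), cursors c1@2 c2@2, authorship ....
After op 5 (move_left): buffer="rvqk" (len 4), cursors c1@1 c2@1, authorship ....
After op 6 (insert('q')): buffer="rqqvqk" (len 6), cursors c1@3 c2@3, authorship .12...
After op 7 (insert('n')): buffer="rqqnnvqk" (len 8), cursors c1@5 c2@5, authorship .1212...
Authorship (.=original, N=cursor N): . 1 2 1 2 . . .
Index 2: author = 2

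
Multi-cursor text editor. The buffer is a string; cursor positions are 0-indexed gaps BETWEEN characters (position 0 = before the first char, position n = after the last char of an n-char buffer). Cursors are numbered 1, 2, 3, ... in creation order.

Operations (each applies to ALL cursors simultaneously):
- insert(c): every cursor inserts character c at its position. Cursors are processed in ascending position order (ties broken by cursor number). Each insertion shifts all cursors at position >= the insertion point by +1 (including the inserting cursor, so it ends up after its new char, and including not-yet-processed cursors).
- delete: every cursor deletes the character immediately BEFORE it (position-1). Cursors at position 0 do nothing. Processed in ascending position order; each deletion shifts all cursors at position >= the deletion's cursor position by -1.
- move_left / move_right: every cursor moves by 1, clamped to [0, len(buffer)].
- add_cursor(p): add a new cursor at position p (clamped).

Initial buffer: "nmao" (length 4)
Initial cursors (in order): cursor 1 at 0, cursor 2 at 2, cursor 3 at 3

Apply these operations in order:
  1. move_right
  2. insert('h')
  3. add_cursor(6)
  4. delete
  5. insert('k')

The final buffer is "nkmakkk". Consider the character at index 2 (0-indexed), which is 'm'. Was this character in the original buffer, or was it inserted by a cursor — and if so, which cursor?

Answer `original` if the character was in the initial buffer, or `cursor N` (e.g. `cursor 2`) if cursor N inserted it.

Answer: original

Derivation:
After op 1 (move_right): buffer="nmao" (len 4), cursors c1@1 c2@3 c3@4, authorship ....
After op 2 (insert('h')): buffer="nhmahoh" (len 7), cursors c1@2 c2@5 c3@7, authorship .1..2.3
After op 3 (add_cursor(6)): buffer="nhmahoh" (len 7), cursors c1@2 c2@5 c4@6 c3@7, authorship .1..2.3
After op 4 (delete): buffer="nma" (len 3), cursors c1@1 c2@3 c3@3 c4@3, authorship ...
After op 5 (insert('k')): buffer="nkmakkk" (len 7), cursors c1@2 c2@7 c3@7 c4@7, authorship .1..234
Authorship (.=original, N=cursor N): . 1 . . 2 3 4
Index 2: author = original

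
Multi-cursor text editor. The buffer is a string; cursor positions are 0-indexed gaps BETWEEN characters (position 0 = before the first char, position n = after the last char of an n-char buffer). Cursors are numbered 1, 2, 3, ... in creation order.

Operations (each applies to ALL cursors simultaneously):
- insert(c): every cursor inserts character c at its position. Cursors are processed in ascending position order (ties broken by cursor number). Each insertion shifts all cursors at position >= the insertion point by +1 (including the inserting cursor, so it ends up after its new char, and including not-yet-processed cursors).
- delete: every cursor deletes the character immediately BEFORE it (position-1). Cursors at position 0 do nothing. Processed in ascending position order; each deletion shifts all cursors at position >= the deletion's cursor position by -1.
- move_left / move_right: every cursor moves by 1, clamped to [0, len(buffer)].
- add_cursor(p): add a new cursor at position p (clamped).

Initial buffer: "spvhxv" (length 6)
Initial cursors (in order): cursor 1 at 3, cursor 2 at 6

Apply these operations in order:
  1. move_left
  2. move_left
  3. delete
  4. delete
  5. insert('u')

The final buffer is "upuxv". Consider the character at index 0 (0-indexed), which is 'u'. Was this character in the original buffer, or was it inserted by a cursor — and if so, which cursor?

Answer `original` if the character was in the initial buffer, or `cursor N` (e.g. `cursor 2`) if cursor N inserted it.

Answer: cursor 1

Derivation:
After op 1 (move_left): buffer="spvhxv" (len 6), cursors c1@2 c2@5, authorship ......
After op 2 (move_left): buffer="spvhxv" (len 6), cursors c1@1 c2@4, authorship ......
After op 3 (delete): buffer="pvxv" (len 4), cursors c1@0 c2@2, authorship ....
After op 4 (delete): buffer="pxv" (len 3), cursors c1@0 c2@1, authorship ...
After op 5 (insert('u')): buffer="upuxv" (len 5), cursors c1@1 c2@3, authorship 1.2..
Authorship (.=original, N=cursor N): 1 . 2 . .
Index 0: author = 1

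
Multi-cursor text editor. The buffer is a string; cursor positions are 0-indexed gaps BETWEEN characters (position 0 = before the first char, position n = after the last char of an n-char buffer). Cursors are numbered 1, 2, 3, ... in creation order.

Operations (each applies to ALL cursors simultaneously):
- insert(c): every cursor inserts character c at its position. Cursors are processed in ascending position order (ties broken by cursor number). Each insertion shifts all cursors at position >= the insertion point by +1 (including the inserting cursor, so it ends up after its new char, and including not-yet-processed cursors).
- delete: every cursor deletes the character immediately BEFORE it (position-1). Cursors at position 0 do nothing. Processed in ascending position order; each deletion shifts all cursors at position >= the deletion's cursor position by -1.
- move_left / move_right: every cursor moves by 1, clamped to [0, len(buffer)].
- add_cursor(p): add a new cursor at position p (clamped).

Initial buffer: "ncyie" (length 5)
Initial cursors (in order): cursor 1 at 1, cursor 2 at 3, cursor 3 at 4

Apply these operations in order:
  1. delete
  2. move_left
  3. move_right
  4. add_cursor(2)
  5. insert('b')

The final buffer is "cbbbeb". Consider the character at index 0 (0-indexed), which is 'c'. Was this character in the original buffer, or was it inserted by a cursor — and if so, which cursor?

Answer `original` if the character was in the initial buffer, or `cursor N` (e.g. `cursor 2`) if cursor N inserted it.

Answer: original

Derivation:
After op 1 (delete): buffer="ce" (len 2), cursors c1@0 c2@1 c3@1, authorship ..
After op 2 (move_left): buffer="ce" (len 2), cursors c1@0 c2@0 c3@0, authorship ..
After op 3 (move_right): buffer="ce" (len 2), cursors c1@1 c2@1 c3@1, authorship ..
After op 4 (add_cursor(2)): buffer="ce" (len 2), cursors c1@1 c2@1 c3@1 c4@2, authorship ..
After op 5 (insert('b')): buffer="cbbbeb" (len 6), cursors c1@4 c2@4 c3@4 c4@6, authorship .123.4
Authorship (.=original, N=cursor N): . 1 2 3 . 4
Index 0: author = original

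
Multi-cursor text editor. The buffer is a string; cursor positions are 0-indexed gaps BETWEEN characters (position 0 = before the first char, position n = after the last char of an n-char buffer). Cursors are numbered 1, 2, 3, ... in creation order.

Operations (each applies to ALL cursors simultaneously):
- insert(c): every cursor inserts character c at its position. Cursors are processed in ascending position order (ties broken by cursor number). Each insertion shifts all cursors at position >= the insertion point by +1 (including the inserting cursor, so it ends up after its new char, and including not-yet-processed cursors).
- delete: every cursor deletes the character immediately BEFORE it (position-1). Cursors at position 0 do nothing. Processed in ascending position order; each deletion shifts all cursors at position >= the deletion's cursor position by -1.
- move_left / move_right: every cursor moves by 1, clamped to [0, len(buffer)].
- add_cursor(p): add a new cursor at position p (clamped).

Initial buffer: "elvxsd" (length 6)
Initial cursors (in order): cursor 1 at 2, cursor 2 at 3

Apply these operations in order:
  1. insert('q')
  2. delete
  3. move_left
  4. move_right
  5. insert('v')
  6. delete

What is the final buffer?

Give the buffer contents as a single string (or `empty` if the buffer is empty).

Answer: elvxsd

Derivation:
After op 1 (insert('q')): buffer="elqvqxsd" (len 8), cursors c1@3 c2@5, authorship ..1.2...
After op 2 (delete): buffer="elvxsd" (len 6), cursors c1@2 c2@3, authorship ......
After op 3 (move_left): buffer="elvxsd" (len 6), cursors c1@1 c2@2, authorship ......
After op 4 (move_right): buffer="elvxsd" (len 6), cursors c1@2 c2@3, authorship ......
After op 5 (insert('v')): buffer="elvvvxsd" (len 8), cursors c1@3 c2@5, authorship ..1.2...
After op 6 (delete): buffer="elvxsd" (len 6), cursors c1@2 c2@3, authorship ......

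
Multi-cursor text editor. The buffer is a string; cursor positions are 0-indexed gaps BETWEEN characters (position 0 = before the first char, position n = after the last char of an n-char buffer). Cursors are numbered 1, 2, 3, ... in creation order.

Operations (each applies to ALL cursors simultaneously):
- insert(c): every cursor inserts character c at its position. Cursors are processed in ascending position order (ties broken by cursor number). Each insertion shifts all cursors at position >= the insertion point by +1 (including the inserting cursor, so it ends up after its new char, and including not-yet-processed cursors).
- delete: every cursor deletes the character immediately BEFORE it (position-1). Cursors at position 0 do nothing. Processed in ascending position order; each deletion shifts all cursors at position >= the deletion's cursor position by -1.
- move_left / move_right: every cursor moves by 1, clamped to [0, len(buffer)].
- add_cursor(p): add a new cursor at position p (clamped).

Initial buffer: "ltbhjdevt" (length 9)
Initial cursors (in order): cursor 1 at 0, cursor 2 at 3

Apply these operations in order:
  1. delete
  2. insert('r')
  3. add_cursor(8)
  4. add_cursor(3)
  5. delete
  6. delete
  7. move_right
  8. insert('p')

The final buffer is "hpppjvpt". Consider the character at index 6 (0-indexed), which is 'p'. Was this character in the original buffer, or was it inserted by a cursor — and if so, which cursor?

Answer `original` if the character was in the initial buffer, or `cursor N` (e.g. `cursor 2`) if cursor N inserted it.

After op 1 (delete): buffer="lthjdevt" (len 8), cursors c1@0 c2@2, authorship ........
After op 2 (insert('r')): buffer="rltrhjdevt" (len 10), cursors c1@1 c2@4, authorship 1..2......
After op 3 (add_cursor(8)): buffer="rltrhjdevt" (len 10), cursors c1@1 c2@4 c3@8, authorship 1..2......
After op 4 (add_cursor(3)): buffer="rltrhjdevt" (len 10), cursors c1@1 c4@3 c2@4 c3@8, authorship 1..2......
After op 5 (delete): buffer="lhjdvt" (len 6), cursors c1@0 c2@1 c4@1 c3@4, authorship ......
After op 6 (delete): buffer="hjvt" (len 4), cursors c1@0 c2@0 c4@0 c3@2, authorship ....
After op 7 (move_right): buffer="hjvt" (len 4), cursors c1@1 c2@1 c4@1 c3@3, authorship ....
After op 8 (insert('p')): buffer="hpppjvpt" (len 8), cursors c1@4 c2@4 c4@4 c3@7, authorship .124..3.
Authorship (.=original, N=cursor N): . 1 2 4 . . 3 .
Index 6: author = 3

Answer: cursor 3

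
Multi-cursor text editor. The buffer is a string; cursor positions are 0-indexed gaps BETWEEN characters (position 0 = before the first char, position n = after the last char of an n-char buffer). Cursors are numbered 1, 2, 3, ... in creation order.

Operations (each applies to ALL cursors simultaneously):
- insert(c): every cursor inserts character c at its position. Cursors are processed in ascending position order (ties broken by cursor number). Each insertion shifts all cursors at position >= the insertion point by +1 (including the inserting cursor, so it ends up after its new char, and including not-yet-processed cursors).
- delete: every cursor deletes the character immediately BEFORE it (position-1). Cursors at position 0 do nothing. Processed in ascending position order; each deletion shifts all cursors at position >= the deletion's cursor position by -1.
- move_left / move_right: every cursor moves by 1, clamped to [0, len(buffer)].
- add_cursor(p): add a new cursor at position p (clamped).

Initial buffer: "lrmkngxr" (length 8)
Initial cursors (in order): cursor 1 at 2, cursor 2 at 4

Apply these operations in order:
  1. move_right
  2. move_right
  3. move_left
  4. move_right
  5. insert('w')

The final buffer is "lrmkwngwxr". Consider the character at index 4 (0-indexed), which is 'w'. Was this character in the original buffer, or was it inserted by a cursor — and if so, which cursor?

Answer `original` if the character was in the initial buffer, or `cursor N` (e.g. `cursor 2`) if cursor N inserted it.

Answer: cursor 1

Derivation:
After op 1 (move_right): buffer="lrmkngxr" (len 8), cursors c1@3 c2@5, authorship ........
After op 2 (move_right): buffer="lrmkngxr" (len 8), cursors c1@4 c2@6, authorship ........
After op 3 (move_left): buffer="lrmkngxr" (len 8), cursors c1@3 c2@5, authorship ........
After op 4 (move_right): buffer="lrmkngxr" (len 8), cursors c1@4 c2@6, authorship ........
After op 5 (insert('w')): buffer="lrmkwngwxr" (len 10), cursors c1@5 c2@8, authorship ....1..2..
Authorship (.=original, N=cursor N): . . . . 1 . . 2 . .
Index 4: author = 1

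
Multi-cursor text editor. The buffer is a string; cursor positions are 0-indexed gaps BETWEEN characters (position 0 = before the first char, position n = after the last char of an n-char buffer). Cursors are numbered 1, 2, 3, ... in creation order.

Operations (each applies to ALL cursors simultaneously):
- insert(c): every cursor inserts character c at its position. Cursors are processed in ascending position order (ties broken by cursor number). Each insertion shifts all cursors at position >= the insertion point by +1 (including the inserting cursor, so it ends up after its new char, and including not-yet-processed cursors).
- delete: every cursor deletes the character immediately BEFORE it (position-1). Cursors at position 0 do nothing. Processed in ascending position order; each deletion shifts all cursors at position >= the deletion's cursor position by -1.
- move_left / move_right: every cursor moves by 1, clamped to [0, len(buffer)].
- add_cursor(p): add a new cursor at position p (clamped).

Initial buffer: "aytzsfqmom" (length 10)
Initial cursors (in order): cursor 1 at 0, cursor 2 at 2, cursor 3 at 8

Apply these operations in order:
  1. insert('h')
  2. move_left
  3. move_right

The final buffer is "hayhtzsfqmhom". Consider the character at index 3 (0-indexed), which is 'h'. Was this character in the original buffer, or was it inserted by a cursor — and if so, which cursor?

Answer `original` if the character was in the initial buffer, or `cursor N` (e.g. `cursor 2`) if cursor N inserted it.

After op 1 (insert('h')): buffer="hayhtzsfqmhom" (len 13), cursors c1@1 c2@4 c3@11, authorship 1..2......3..
After op 2 (move_left): buffer="hayhtzsfqmhom" (len 13), cursors c1@0 c2@3 c3@10, authorship 1..2......3..
After op 3 (move_right): buffer="hayhtzsfqmhom" (len 13), cursors c1@1 c2@4 c3@11, authorship 1..2......3..
Authorship (.=original, N=cursor N): 1 . . 2 . . . . . . 3 . .
Index 3: author = 2

Answer: cursor 2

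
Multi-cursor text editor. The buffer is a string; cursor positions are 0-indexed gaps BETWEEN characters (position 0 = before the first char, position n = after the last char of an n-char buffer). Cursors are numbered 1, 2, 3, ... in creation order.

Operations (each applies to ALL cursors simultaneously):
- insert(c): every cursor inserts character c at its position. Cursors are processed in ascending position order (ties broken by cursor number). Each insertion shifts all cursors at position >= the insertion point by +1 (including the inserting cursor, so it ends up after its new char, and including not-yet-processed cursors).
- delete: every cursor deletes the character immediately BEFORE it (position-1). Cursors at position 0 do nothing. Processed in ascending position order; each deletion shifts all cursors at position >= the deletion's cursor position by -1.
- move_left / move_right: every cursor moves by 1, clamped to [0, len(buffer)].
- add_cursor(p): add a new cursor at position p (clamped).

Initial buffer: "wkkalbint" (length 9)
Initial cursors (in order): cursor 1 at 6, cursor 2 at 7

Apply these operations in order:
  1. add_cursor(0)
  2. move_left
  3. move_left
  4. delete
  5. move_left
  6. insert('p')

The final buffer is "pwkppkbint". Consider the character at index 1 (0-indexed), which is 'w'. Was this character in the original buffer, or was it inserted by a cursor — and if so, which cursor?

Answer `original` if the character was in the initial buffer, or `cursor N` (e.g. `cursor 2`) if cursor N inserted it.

Answer: original

Derivation:
After op 1 (add_cursor(0)): buffer="wkkalbint" (len 9), cursors c3@0 c1@6 c2@7, authorship .........
After op 2 (move_left): buffer="wkkalbint" (len 9), cursors c3@0 c1@5 c2@6, authorship .........
After op 3 (move_left): buffer="wkkalbint" (len 9), cursors c3@0 c1@4 c2@5, authorship .........
After op 4 (delete): buffer="wkkbint" (len 7), cursors c3@0 c1@3 c2@3, authorship .......
After op 5 (move_left): buffer="wkkbint" (len 7), cursors c3@0 c1@2 c2@2, authorship .......
After op 6 (insert('p')): buffer="pwkppkbint" (len 10), cursors c3@1 c1@5 c2@5, authorship 3..12.....
Authorship (.=original, N=cursor N): 3 . . 1 2 . . . . .
Index 1: author = original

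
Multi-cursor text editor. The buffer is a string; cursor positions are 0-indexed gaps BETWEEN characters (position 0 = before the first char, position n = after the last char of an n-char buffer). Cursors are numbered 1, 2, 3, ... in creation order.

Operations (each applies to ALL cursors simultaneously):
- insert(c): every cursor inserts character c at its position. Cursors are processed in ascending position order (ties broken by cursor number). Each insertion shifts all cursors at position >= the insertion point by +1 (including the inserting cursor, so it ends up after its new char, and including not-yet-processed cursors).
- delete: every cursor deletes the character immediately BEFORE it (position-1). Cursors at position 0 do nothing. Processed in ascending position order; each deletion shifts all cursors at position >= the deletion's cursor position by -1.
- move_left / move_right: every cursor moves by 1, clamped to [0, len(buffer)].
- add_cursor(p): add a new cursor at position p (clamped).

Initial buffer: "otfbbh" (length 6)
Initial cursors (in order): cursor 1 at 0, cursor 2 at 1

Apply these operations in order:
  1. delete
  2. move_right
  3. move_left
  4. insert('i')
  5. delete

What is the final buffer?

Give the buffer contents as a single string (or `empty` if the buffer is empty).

Answer: tfbbh

Derivation:
After op 1 (delete): buffer="tfbbh" (len 5), cursors c1@0 c2@0, authorship .....
After op 2 (move_right): buffer="tfbbh" (len 5), cursors c1@1 c2@1, authorship .....
After op 3 (move_left): buffer="tfbbh" (len 5), cursors c1@0 c2@0, authorship .....
After op 4 (insert('i')): buffer="iitfbbh" (len 7), cursors c1@2 c2@2, authorship 12.....
After op 5 (delete): buffer="tfbbh" (len 5), cursors c1@0 c2@0, authorship .....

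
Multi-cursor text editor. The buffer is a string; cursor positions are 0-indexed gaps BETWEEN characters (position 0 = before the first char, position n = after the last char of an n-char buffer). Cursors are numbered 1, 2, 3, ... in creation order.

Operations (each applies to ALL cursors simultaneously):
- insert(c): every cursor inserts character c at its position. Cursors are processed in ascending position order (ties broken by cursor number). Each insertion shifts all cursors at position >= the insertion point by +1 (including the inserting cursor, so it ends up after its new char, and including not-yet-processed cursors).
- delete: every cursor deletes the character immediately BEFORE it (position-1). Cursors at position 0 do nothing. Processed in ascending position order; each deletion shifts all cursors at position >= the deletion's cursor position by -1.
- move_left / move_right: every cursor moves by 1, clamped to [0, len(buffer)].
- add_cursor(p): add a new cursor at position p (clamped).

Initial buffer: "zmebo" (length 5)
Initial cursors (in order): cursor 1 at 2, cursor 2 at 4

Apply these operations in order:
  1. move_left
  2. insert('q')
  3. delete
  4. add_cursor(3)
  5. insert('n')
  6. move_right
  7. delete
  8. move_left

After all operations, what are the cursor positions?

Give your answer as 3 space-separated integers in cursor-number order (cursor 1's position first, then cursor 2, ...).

After op 1 (move_left): buffer="zmebo" (len 5), cursors c1@1 c2@3, authorship .....
After op 2 (insert('q')): buffer="zqmeqbo" (len 7), cursors c1@2 c2@5, authorship .1..2..
After op 3 (delete): buffer="zmebo" (len 5), cursors c1@1 c2@3, authorship .....
After op 4 (add_cursor(3)): buffer="zmebo" (len 5), cursors c1@1 c2@3 c3@3, authorship .....
After op 5 (insert('n')): buffer="znmennbo" (len 8), cursors c1@2 c2@6 c3@6, authorship .1..23..
After op 6 (move_right): buffer="znmennbo" (len 8), cursors c1@3 c2@7 c3@7, authorship .1..23..
After op 7 (delete): buffer="zneno" (len 5), cursors c1@2 c2@4 c3@4, authorship .1.2.
After op 8 (move_left): buffer="zneno" (len 5), cursors c1@1 c2@3 c3@3, authorship .1.2.

Answer: 1 3 3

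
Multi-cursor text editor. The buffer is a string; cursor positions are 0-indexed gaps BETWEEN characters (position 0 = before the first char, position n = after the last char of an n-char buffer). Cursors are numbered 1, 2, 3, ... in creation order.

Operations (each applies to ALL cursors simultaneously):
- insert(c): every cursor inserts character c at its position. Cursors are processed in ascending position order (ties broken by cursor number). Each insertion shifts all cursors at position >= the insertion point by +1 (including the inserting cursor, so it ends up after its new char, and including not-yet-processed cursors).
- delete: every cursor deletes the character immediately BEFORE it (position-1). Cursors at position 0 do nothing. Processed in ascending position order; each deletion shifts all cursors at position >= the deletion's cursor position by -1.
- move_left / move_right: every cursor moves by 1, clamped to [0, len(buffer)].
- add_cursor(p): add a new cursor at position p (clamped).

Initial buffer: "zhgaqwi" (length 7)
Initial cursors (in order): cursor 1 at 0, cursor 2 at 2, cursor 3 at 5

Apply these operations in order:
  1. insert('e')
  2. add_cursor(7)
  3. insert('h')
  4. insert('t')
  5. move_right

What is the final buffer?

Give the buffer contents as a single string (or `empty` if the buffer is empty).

After op 1 (insert('e')): buffer="ezhegaqewi" (len 10), cursors c1@1 c2@4 c3@8, authorship 1..2...3..
After op 2 (add_cursor(7)): buffer="ezhegaqewi" (len 10), cursors c1@1 c2@4 c4@7 c3@8, authorship 1..2...3..
After op 3 (insert('h')): buffer="ehzhehgaqhehwi" (len 14), cursors c1@2 c2@6 c4@10 c3@12, authorship 11..22...433..
After op 4 (insert('t')): buffer="ehtzhehtgaqhtehtwi" (len 18), cursors c1@3 c2@8 c4@13 c3@16, authorship 111..222...44333..
After op 5 (move_right): buffer="ehtzhehtgaqhtehtwi" (len 18), cursors c1@4 c2@9 c4@14 c3@17, authorship 111..222...44333..

Answer: ehtzhehtgaqhtehtwi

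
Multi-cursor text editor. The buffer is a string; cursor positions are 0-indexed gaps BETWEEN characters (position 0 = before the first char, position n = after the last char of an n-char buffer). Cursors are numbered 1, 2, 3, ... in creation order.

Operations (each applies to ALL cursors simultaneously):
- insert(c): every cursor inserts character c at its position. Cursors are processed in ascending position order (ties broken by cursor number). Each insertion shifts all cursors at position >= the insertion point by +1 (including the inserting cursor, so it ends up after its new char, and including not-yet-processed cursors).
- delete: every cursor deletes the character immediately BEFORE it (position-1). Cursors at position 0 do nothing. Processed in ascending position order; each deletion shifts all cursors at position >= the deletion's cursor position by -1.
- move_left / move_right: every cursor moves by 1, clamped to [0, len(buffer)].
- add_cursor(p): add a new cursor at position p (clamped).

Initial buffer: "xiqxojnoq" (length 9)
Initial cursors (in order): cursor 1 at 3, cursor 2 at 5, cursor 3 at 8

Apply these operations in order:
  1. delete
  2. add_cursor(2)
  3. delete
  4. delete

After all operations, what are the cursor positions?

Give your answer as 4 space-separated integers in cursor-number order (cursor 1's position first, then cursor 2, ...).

After op 1 (delete): buffer="xixjnq" (len 6), cursors c1@2 c2@3 c3@5, authorship ......
After op 2 (add_cursor(2)): buffer="xixjnq" (len 6), cursors c1@2 c4@2 c2@3 c3@5, authorship ......
After op 3 (delete): buffer="jq" (len 2), cursors c1@0 c2@0 c4@0 c3@1, authorship ..
After op 4 (delete): buffer="q" (len 1), cursors c1@0 c2@0 c3@0 c4@0, authorship .

Answer: 0 0 0 0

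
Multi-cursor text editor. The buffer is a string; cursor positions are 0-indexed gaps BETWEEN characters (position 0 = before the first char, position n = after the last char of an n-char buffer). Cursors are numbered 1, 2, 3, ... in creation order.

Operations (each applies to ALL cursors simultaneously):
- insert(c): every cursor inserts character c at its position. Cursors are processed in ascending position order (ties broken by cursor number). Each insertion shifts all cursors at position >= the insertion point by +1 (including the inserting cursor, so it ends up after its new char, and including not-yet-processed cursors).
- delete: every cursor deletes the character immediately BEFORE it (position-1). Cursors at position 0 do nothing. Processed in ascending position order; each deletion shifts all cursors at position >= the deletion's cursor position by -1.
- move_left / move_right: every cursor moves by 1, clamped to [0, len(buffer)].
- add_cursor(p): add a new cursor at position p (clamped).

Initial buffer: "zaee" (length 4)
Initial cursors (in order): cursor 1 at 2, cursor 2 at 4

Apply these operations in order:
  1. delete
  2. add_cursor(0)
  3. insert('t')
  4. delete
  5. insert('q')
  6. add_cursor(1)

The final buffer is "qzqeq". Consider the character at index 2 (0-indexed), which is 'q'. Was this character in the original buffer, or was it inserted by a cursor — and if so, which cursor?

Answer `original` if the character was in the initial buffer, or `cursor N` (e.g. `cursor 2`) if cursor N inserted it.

Answer: cursor 1

Derivation:
After op 1 (delete): buffer="ze" (len 2), cursors c1@1 c2@2, authorship ..
After op 2 (add_cursor(0)): buffer="ze" (len 2), cursors c3@0 c1@1 c2@2, authorship ..
After op 3 (insert('t')): buffer="tztet" (len 5), cursors c3@1 c1@3 c2@5, authorship 3.1.2
After op 4 (delete): buffer="ze" (len 2), cursors c3@0 c1@1 c2@2, authorship ..
After op 5 (insert('q')): buffer="qzqeq" (len 5), cursors c3@1 c1@3 c2@5, authorship 3.1.2
After op 6 (add_cursor(1)): buffer="qzqeq" (len 5), cursors c3@1 c4@1 c1@3 c2@5, authorship 3.1.2
Authorship (.=original, N=cursor N): 3 . 1 . 2
Index 2: author = 1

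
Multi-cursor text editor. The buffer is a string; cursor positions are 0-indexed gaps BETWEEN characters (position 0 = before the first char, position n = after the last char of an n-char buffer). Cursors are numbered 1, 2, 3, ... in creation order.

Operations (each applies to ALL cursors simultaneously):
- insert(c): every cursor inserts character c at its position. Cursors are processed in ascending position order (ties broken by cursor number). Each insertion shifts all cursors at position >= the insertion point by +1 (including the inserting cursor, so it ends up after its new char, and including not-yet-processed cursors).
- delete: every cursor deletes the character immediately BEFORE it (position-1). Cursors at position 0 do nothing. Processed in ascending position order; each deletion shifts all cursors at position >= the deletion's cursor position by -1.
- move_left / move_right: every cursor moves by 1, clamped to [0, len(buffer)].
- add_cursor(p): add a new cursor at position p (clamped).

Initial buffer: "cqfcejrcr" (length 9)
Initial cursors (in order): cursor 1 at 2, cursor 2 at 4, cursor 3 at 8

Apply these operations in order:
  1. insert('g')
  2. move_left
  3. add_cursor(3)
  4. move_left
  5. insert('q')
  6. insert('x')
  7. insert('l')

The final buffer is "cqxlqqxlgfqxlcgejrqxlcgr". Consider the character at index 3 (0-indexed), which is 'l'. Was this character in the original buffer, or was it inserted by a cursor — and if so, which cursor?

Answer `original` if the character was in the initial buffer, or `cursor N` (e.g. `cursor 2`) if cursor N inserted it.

Answer: cursor 1

Derivation:
After op 1 (insert('g')): buffer="cqgfcgejrcgr" (len 12), cursors c1@3 c2@6 c3@11, authorship ..1..2....3.
After op 2 (move_left): buffer="cqgfcgejrcgr" (len 12), cursors c1@2 c2@5 c3@10, authorship ..1..2....3.
After op 3 (add_cursor(3)): buffer="cqgfcgejrcgr" (len 12), cursors c1@2 c4@3 c2@5 c3@10, authorship ..1..2....3.
After op 4 (move_left): buffer="cqgfcgejrcgr" (len 12), cursors c1@1 c4@2 c2@4 c3@9, authorship ..1..2....3.
After op 5 (insert('q')): buffer="cqqqgfqcgejrqcgr" (len 16), cursors c1@2 c4@4 c2@7 c3@13, authorship .1.41.2.2...3.3.
After op 6 (insert('x')): buffer="cqxqqxgfqxcgejrqxcgr" (len 20), cursors c1@3 c4@6 c2@10 c3@17, authorship .11.441.22.2...33.3.
After op 7 (insert('l')): buffer="cqxlqqxlgfqxlcgejrqxlcgr" (len 24), cursors c1@4 c4@8 c2@13 c3@21, authorship .111.4441.222.2...333.3.
Authorship (.=original, N=cursor N): . 1 1 1 . 4 4 4 1 . 2 2 2 . 2 . . . 3 3 3 . 3 .
Index 3: author = 1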